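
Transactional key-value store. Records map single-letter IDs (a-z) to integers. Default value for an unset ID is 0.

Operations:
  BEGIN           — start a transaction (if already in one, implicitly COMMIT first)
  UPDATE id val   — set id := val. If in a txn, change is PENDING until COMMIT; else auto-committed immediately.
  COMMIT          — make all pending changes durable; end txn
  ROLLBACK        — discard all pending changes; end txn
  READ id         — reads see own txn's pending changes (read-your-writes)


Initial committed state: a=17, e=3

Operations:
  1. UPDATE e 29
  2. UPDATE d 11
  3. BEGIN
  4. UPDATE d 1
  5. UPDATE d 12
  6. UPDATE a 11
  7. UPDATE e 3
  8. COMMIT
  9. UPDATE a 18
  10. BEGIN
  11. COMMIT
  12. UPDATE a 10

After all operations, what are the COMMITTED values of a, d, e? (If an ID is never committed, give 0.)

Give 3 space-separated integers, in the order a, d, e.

Initial committed: {a=17, e=3}
Op 1: UPDATE e=29 (auto-commit; committed e=29)
Op 2: UPDATE d=11 (auto-commit; committed d=11)
Op 3: BEGIN: in_txn=True, pending={}
Op 4: UPDATE d=1 (pending; pending now {d=1})
Op 5: UPDATE d=12 (pending; pending now {d=12})
Op 6: UPDATE a=11 (pending; pending now {a=11, d=12})
Op 7: UPDATE e=3 (pending; pending now {a=11, d=12, e=3})
Op 8: COMMIT: merged ['a', 'd', 'e'] into committed; committed now {a=11, d=12, e=3}
Op 9: UPDATE a=18 (auto-commit; committed a=18)
Op 10: BEGIN: in_txn=True, pending={}
Op 11: COMMIT: merged [] into committed; committed now {a=18, d=12, e=3}
Op 12: UPDATE a=10 (auto-commit; committed a=10)
Final committed: {a=10, d=12, e=3}

Answer: 10 12 3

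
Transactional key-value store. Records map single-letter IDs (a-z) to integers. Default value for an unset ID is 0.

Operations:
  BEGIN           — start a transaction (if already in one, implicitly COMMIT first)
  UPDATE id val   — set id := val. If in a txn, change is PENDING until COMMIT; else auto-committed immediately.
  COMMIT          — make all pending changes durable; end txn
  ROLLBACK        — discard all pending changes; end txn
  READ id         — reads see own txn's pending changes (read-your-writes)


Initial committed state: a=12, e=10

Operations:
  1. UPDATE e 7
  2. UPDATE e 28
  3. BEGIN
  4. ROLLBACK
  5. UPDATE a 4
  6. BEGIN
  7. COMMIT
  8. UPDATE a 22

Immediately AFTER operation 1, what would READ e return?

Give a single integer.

Initial committed: {a=12, e=10}
Op 1: UPDATE e=7 (auto-commit; committed e=7)
After op 1: visible(e) = 7 (pending={}, committed={a=12, e=7})

Answer: 7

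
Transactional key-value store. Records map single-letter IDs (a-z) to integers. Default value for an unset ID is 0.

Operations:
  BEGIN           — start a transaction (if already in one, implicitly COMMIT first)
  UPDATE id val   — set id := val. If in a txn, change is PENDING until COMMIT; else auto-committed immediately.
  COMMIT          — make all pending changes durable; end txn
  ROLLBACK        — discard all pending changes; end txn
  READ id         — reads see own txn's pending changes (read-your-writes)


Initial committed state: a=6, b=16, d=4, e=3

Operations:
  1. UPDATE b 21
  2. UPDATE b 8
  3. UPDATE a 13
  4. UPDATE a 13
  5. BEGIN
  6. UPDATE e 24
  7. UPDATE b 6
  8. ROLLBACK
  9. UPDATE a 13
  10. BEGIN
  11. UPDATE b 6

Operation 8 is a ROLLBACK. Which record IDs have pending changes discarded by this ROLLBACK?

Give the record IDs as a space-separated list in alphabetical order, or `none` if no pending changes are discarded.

Initial committed: {a=6, b=16, d=4, e=3}
Op 1: UPDATE b=21 (auto-commit; committed b=21)
Op 2: UPDATE b=8 (auto-commit; committed b=8)
Op 3: UPDATE a=13 (auto-commit; committed a=13)
Op 4: UPDATE a=13 (auto-commit; committed a=13)
Op 5: BEGIN: in_txn=True, pending={}
Op 6: UPDATE e=24 (pending; pending now {e=24})
Op 7: UPDATE b=6 (pending; pending now {b=6, e=24})
Op 8: ROLLBACK: discarded pending ['b', 'e']; in_txn=False
Op 9: UPDATE a=13 (auto-commit; committed a=13)
Op 10: BEGIN: in_txn=True, pending={}
Op 11: UPDATE b=6 (pending; pending now {b=6})
ROLLBACK at op 8 discards: ['b', 'e']

Answer: b e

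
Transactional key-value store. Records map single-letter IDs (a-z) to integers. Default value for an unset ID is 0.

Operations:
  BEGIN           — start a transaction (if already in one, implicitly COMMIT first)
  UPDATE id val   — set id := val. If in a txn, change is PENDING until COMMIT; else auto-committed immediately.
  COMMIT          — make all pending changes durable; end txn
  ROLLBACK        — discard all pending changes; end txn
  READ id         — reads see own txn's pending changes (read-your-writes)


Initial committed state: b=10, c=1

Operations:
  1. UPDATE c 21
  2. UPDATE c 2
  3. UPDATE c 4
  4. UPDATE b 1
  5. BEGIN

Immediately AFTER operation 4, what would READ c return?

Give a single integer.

Answer: 4

Derivation:
Initial committed: {b=10, c=1}
Op 1: UPDATE c=21 (auto-commit; committed c=21)
Op 2: UPDATE c=2 (auto-commit; committed c=2)
Op 3: UPDATE c=4 (auto-commit; committed c=4)
Op 4: UPDATE b=1 (auto-commit; committed b=1)
After op 4: visible(c) = 4 (pending={}, committed={b=1, c=4})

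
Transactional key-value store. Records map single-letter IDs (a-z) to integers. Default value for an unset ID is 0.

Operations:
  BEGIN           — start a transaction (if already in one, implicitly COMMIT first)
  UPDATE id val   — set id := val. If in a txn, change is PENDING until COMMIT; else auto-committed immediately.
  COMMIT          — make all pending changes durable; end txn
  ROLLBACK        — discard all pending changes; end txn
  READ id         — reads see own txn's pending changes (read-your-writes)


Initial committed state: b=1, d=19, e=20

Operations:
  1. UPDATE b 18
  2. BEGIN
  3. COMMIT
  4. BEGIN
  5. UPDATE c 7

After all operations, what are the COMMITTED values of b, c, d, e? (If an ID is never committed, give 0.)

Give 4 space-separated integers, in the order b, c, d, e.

Initial committed: {b=1, d=19, e=20}
Op 1: UPDATE b=18 (auto-commit; committed b=18)
Op 2: BEGIN: in_txn=True, pending={}
Op 3: COMMIT: merged [] into committed; committed now {b=18, d=19, e=20}
Op 4: BEGIN: in_txn=True, pending={}
Op 5: UPDATE c=7 (pending; pending now {c=7})
Final committed: {b=18, d=19, e=20}

Answer: 18 0 19 20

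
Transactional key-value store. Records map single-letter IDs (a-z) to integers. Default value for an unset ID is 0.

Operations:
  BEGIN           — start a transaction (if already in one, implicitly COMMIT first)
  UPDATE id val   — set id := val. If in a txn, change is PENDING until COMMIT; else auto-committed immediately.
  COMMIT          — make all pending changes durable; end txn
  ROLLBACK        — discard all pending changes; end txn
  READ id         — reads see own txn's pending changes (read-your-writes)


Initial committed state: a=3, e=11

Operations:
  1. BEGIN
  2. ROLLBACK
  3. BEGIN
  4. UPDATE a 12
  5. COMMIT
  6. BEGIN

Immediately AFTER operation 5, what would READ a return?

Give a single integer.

Answer: 12

Derivation:
Initial committed: {a=3, e=11}
Op 1: BEGIN: in_txn=True, pending={}
Op 2: ROLLBACK: discarded pending []; in_txn=False
Op 3: BEGIN: in_txn=True, pending={}
Op 4: UPDATE a=12 (pending; pending now {a=12})
Op 5: COMMIT: merged ['a'] into committed; committed now {a=12, e=11}
After op 5: visible(a) = 12 (pending={}, committed={a=12, e=11})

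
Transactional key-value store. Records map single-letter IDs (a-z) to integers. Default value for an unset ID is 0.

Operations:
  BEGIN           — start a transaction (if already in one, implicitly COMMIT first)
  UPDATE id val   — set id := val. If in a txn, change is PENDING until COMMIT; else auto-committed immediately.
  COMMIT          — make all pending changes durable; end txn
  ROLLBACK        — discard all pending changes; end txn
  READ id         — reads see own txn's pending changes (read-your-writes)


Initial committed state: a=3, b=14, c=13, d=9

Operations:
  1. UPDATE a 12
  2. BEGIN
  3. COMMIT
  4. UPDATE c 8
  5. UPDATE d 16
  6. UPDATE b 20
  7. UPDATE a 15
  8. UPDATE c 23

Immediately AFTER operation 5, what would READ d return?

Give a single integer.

Initial committed: {a=3, b=14, c=13, d=9}
Op 1: UPDATE a=12 (auto-commit; committed a=12)
Op 2: BEGIN: in_txn=True, pending={}
Op 3: COMMIT: merged [] into committed; committed now {a=12, b=14, c=13, d=9}
Op 4: UPDATE c=8 (auto-commit; committed c=8)
Op 5: UPDATE d=16 (auto-commit; committed d=16)
After op 5: visible(d) = 16 (pending={}, committed={a=12, b=14, c=8, d=16})

Answer: 16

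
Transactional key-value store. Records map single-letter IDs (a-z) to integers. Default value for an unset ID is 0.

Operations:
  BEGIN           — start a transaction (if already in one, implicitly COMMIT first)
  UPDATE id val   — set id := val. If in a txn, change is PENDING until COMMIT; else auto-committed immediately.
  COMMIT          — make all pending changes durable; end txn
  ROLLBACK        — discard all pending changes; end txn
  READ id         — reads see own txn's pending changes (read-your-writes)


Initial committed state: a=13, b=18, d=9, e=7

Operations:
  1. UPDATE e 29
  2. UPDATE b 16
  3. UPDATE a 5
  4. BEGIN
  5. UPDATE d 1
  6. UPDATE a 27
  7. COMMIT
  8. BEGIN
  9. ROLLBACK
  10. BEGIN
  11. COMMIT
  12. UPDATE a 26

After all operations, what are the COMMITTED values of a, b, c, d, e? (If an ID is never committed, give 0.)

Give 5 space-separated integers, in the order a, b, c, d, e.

Initial committed: {a=13, b=18, d=9, e=7}
Op 1: UPDATE e=29 (auto-commit; committed e=29)
Op 2: UPDATE b=16 (auto-commit; committed b=16)
Op 3: UPDATE a=5 (auto-commit; committed a=5)
Op 4: BEGIN: in_txn=True, pending={}
Op 5: UPDATE d=1 (pending; pending now {d=1})
Op 6: UPDATE a=27 (pending; pending now {a=27, d=1})
Op 7: COMMIT: merged ['a', 'd'] into committed; committed now {a=27, b=16, d=1, e=29}
Op 8: BEGIN: in_txn=True, pending={}
Op 9: ROLLBACK: discarded pending []; in_txn=False
Op 10: BEGIN: in_txn=True, pending={}
Op 11: COMMIT: merged [] into committed; committed now {a=27, b=16, d=1, e=29}
Op 12: UPDATE a=26 (auto-commit; committed a=26)
Final committed: {a=26, b=16, d=1, e=29}

Answer: 26 16 0 1 29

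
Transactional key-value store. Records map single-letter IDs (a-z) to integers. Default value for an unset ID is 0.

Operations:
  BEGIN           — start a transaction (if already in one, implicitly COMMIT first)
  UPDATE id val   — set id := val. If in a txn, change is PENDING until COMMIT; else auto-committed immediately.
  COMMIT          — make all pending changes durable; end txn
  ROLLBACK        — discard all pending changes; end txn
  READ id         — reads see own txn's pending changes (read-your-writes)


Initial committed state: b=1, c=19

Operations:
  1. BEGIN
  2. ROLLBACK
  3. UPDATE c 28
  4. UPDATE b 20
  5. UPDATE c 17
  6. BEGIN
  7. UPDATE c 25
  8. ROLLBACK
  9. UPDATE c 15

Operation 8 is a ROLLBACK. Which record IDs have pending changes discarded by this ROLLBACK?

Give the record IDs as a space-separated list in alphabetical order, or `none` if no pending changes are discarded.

Answer: c

Derivation:
Initial committed: {b=1, c=19}
Op 1: BEGIN: in_txn=True, pending={}
Op 2: ROLLBACK: discarded pending []; in_txn=False
Op 3: UPDATE c=28 (auto-commit; committed c=28)
Op 4: UPDATE b=20 (auto-commit; committed b=20)
Op 5: UPDATE c=17 (auto-commit; committed c=17)
Op 6: BEGIN: in_txn=True, pending={}
Op 7: UPDATE c=25 (pending; pending now {c=25})
Op 8: ROLLBACK: discarded pending ['c']; in_txn=False
Op 9: UPDATE c=15 (auto-commit; committed c=15)
ROLLBACK at op 8 discards: ['c']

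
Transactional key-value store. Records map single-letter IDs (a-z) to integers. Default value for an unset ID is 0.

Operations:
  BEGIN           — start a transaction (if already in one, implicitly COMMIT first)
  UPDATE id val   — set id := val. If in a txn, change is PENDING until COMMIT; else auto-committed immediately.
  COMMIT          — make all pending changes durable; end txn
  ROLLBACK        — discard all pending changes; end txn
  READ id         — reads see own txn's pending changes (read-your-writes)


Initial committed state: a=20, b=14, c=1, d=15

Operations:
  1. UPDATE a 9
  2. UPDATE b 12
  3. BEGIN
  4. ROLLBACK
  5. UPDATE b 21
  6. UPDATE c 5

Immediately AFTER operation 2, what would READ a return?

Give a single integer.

Answer: 9

Derivation:
Initial committed: {a=20, b=14, c=1, d=15}
Op 1: UPDATE a=9 (auto-commit; committed a=9)
Op 2: UPDATE b=12 (auto-commit; committed b=12)
After op 2: visible(a) = 9 (pending={}, committed={a=9, b=12, c=1, d=15})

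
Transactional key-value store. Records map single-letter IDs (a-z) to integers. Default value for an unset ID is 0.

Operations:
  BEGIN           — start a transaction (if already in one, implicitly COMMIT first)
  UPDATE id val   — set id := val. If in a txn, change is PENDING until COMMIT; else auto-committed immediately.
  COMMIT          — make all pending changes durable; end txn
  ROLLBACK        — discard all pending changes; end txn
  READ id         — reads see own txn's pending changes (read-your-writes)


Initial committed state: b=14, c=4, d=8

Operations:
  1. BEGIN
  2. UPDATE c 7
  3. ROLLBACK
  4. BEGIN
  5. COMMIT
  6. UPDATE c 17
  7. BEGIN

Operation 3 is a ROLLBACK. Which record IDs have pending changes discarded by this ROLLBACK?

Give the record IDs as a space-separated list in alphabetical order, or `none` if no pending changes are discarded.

Answer: c

Derivation:
Initial committed: {b=14, c=4, d=8}
Op 1: BEGIN: in_txn=True, pending={}
Op 2: UPDATE c=7 (pending; pending now {c=7})
Op 3: ROLLBACK: discarded pending ['c']; in_txn=False
Op 4: BEGIN: in_txn=True, pending={}
Op 5: COMMIT: merged [] into committed; committed now {b=14, c=4, d=8}
Op 6: UPDATE c=17 (auto-commit; committed c=17)
Op 7: BEGIN: in_txn=True, pending={}
ROLLBACK at op 3 discards: ['c']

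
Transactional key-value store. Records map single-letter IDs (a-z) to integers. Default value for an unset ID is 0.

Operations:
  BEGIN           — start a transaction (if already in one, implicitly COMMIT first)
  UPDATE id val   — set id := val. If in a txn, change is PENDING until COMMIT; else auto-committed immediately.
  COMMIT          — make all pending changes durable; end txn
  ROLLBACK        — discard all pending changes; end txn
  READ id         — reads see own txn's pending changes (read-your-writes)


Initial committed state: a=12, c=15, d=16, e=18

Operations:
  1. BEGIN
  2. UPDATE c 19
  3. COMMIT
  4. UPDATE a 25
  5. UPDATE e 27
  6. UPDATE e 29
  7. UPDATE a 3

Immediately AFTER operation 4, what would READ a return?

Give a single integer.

Initial committed: {a=12, c=15, d=16, e=18}
Op 1: BEGIN: in_txn=True, pending={}
Op 2: UPDATE c=19 (pending; pending now {c=19})
Op 3: COMMIT: merged ['c'] into committed; committed now {a=12, c=19, d=16, e=18}
Op 4: UPDATE a=25 (auto-commit; committed a=25)
After op 4: visible(a) = 25 (pending={}, committed={a=25, c=19, d=16, e=18})

Answer: 25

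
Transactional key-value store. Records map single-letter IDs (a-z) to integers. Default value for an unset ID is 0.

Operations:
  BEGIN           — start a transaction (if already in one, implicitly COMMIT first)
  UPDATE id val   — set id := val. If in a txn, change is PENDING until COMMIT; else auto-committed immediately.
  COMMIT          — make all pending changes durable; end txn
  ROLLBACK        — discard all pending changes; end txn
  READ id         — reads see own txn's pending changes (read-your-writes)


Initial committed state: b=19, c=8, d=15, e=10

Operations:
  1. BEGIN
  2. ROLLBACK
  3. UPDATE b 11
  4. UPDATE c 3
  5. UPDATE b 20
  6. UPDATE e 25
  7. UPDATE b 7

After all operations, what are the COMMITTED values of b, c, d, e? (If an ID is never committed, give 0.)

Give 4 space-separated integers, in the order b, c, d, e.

Initial committed: {b=19, c=8, d=15, e=10}
Op 1: BEGIN: in_txn=True, pending={}
Op 2: ROLLBACK: discarded pending []; in_txn=False
Op 3: UPDATE b=11 (auto-commit; committed b=11)
Op 4: UPDATE c=3 (auto-commit; committed c=3)
Op 5: UPDATE b=20 (auto-commit; committed b=20)
Op 6: UPDATE e=25 (auto-commit; committed e=25)
Op 7: UPDATE b=7 (auto-commit; committed b=7)
Final committed: {b=7, c=3, d=15, e=25}

Answer: 7 3 15 25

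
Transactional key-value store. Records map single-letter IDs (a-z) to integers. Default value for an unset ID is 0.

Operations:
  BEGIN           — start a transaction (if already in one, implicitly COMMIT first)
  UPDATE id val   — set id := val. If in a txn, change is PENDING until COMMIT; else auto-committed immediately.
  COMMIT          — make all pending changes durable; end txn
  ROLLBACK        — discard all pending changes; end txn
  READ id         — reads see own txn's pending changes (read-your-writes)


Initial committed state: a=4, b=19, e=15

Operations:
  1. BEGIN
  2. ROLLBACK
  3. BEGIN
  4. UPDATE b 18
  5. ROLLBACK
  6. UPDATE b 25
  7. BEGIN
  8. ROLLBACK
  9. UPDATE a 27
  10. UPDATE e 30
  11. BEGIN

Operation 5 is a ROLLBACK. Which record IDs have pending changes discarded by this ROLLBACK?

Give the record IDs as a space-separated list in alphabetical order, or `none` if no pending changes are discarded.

Initial committed: {a=4, b=19, e=15}
Op 1: BEGIN: in_txn=True, pending={}
Op 2: ROLLBACK: discarded pending []; in_txn=False
Op 3: BEGIN: in_txn=True, pending={}
Op 4: UPDATE b=18 (pending; pending now {b=18})
Op 5: ROLLBACK: discarded pending ['b']; in_txn=False
Op 6: UPDATE b=25 (auto-commit; committed b=25)
Op 7: BEGIN: in_txn=True, pending={}
Op 8: ROLLBACK: discarded pending []; in_txn=False
Op 9: UPDATE a=27 (auto-commit; committed a=27)
Op 10: UPDATE e=30 (auto-commit; committed e=30)
Op 11: BEGIN: in_txn=True, pending={}
ROLLBACK at op 5 discards: ['b']

Answer: b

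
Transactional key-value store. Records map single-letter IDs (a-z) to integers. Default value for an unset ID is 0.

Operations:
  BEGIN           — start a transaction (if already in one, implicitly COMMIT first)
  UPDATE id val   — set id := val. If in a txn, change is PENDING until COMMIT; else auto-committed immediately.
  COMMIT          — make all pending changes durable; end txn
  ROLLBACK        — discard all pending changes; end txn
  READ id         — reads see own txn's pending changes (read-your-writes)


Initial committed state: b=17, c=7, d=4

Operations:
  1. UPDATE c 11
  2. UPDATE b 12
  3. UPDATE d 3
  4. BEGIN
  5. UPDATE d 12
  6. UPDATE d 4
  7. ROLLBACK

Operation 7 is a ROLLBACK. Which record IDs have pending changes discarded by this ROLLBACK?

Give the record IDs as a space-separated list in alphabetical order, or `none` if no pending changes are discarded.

Answer: d

Derivation:
Initial committed: {b=17, c=7, d=4}
Op 1: UPDATE c=11 (auto-commit; committed c=11)
Op 2: UPDATE b=12 (auto-commit; committed b=12)
Op 3: UPDATE d=3 (auto-commit; committed d=3)
Op 4: BEGIN: in_txn=True, pending={}
Op 5: UPDATE d=12 (pending; pending now {d=12})
Op 6: UPDATE d=4 (pending; pending now {d=4})
Op 7: ROLLBACK: discarded pending ['d']; in_txn=False
ROLLBACK at op 7 discards: ['d']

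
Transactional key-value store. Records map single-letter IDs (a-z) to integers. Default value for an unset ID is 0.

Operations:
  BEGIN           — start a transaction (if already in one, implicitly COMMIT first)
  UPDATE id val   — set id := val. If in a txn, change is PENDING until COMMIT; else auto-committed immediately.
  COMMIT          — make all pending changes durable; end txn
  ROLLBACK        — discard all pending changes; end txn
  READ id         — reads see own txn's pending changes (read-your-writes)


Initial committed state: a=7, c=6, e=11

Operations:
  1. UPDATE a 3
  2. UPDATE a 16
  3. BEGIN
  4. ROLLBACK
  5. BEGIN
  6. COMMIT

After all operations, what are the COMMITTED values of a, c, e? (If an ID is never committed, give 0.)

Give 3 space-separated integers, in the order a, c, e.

Initial committed: {a=7, c=6, e=11}
Op 1: UPDATE a=3 (auto-commit; committed a=3)
Op 2: UPDATE a=16 (auto-commit; committed a=16)
Op 3: BEGIN: in_txn=True, pending={}
Op 4: ROLLBACK: discarded pending []; in_txn=False
Op 5: BEGIN: in_txn=True, pending={}
Op 6: COMMIT: merged [] into committed; committed now {a=16, c=6, e=11}
Final committed: {a=16, c=6, e=11}

Answer: 16 6 11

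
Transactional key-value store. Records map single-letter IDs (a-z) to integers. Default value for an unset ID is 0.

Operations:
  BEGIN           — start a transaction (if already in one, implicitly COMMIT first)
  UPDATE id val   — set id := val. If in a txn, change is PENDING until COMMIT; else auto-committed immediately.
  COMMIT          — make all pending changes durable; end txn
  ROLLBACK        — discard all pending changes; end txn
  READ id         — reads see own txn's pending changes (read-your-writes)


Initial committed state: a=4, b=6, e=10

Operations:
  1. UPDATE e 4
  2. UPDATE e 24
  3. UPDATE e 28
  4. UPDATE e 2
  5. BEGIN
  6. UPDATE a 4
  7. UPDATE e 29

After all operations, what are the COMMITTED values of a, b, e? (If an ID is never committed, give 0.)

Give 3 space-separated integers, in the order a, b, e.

Answer: 4 6 2

Derivation:
Initial committed: {a=4, b=6, e=10}
Op 1: UPDATE e=4 (auto-commit; committed e=4)
Op 2: UPDATE e=24 (auto-commit; committed e=24)
Op 3: UPDATE e=28 (auto-commit; committed e=28)
Op 4: UPDATE e=2 (auto-commit; committed e=2)
Op 5: BEGIN: in_txn=True, pending={}
Op 6: UPDATE a=4 (pending; pending now {a=4})
Op 7: UPDATE e=29 (pending; pending now {a=4, e=29})
Final committed: {a=4, b=6, e=2}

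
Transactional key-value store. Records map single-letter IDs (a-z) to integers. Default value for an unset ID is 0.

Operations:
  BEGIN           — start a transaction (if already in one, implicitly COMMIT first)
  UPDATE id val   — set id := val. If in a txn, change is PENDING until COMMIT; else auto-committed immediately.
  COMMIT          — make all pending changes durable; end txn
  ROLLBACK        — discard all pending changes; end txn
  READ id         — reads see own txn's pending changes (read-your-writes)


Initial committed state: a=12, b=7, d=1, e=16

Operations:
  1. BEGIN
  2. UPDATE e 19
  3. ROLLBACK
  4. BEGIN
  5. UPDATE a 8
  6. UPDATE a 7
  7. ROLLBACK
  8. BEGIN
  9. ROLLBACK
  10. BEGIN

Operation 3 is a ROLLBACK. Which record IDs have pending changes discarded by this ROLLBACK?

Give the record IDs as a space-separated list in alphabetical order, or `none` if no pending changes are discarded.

Initial committed: {a=12, b=7, d=1, e=16}
Op 1: BEGIN: in_txn=True, pending={}
Op 2: UPDATE e=19 (pending; pending now {e=19})
Op 3: ROLLBACK: discarded pending ['e']; in_txn=False
Op 4: BEGIN: in_txn=True, pending={}
Op 5: UPDATE a=8 (pending; pending now {a=8})
Op 6: UPDATE a=7 (pending; pending now {a=7})
Op 7: ROLLBACK: discarded pending ['a']; in_txn=False
Op 8: BEGIN: in_txn=True, pending={}
Op 9: ROLLBACK: discarded pending []; in_txn=False
Op 10: BEGIN: in_txn=True, pending={}
ROLLBACK at op 3 discards: ['e']

Answer: e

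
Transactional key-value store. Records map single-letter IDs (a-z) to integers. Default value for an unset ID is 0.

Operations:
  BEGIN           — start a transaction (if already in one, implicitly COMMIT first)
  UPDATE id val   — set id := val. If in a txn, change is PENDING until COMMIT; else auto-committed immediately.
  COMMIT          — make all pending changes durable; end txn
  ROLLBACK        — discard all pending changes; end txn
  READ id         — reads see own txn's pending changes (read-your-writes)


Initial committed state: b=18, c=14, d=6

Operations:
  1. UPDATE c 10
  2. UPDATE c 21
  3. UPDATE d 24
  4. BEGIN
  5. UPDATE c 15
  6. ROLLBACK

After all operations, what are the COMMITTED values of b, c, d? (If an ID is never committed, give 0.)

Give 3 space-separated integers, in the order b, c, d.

Initial committed: {b=18, c=14, d=6}
Op 1: UPDATE c=10 (auto-commit; committed c=10)
Op 2: UPDATE c=21 (auto-commit; committed c=21)
Op 3: UPDATE d=24 (auto-commit; committed d=24)
Op 4: BEGIN: in_txn=True, pending={}
Op 5: UPDATE c=15 (pending; pending now {c=15})
Op 6: ROLLBACK: discarded pending ['c']; in_txn=False
Final committed: {b=18, c=21, d=24}

Answer: 18 21 24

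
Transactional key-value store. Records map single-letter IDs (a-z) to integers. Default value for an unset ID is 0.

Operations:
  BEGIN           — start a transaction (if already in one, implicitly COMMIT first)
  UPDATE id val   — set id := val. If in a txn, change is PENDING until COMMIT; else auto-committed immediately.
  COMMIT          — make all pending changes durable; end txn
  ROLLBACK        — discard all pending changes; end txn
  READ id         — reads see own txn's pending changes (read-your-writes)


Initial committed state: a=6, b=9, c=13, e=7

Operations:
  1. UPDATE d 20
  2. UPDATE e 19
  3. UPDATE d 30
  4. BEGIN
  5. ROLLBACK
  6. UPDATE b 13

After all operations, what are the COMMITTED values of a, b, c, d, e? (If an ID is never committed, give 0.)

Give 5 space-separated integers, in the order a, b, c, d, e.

Answer: 6 13 13 30 19

Derivation:
Initial committed: {a=6, b=9, c=13, e=7}
Op 1: UPDATE d=20 (auto-commit; committed d=20)
Op 2: UPDATE e=19 (auto-commit; committed e=19)
Op 3: UPDATE d=30 (auto-commit; committed d=30)
Op 4: BEGIN: in_txn=True, pending={}
Op 5: ROLLBACK: discarded pending []; in_txn=False
Op 6: UPDATE b=13 (auto-commit; committed b=13)
Final committed: {a=6, b=13, c=13, d=30, e=19}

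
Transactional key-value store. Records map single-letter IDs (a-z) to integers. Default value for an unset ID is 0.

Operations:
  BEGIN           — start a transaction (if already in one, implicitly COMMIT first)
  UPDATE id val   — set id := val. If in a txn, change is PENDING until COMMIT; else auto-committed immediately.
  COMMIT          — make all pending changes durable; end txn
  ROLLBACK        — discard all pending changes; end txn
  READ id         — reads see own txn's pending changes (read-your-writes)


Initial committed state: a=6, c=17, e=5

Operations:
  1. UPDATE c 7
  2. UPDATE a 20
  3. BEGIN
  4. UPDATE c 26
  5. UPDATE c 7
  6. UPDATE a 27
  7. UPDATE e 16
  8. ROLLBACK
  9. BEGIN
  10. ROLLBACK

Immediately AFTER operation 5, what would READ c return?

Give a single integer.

Answer: 7

Derivation:
Initial committed: {a=6, c=17, e=5}
Op 1: UPDATE c=7 (auto-commit; committed c=7)
Op 2: UPDATE a=20 (auto-commit; committed a=20)
Op 3: BEGIN: in_txn=True, pending={}
Op 4: UPDATE c=26 (pending; pending now {c=26})
Op 5: UPDATE c=7 (pending; pending now {c=7})
After op 5: visible(c) = 7 (pending={c=7}, committed={a=20, c=7, e=5})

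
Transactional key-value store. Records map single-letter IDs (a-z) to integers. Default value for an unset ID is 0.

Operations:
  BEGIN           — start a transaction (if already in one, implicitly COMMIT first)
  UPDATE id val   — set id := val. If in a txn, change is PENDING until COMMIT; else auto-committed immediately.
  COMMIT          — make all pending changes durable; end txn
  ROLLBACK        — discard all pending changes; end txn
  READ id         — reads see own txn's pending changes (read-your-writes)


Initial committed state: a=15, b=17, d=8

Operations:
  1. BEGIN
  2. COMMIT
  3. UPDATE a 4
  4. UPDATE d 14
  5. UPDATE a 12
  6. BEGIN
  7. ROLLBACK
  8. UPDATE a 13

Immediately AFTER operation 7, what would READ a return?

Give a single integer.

Answer: 12

Derivation:
Initial committed: {a=15, b=17, d=8}
Op 1: BEGIN: in_txn=True, pending={}
Op 2: COMMIT: merged [] into committed; committed now {a=15, b=17, d=8}
Op 3: UPDATE a=4 (auto-commit; committed a=4)
Op 4: UPDATE d=14 (auto-commit; committed d=14)
Op 5: UPDATE a=12 (auto-commit; committed a=12)
Op 6: BEGIN: in_txn=True, pending={}
Op 7: ROLLBACK: discarded pending []; in_txn=False
After op 7: visible(a) = 12 (pending={}, committed={a=12, b=17, d=14})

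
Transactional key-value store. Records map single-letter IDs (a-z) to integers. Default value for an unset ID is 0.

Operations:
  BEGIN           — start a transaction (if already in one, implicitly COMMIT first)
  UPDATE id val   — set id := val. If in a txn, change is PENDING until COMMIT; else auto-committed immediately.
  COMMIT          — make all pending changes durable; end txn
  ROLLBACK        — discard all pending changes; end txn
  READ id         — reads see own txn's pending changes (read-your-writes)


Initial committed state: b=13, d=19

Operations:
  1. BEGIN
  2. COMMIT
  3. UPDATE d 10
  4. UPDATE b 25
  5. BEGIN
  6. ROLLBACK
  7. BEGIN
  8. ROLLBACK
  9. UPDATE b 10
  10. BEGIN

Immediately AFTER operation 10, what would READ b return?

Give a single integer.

Initial committed: {b=13, d=19}
Op 1: BEGIN: in_txn=True, pending={}
Op 2: COMMIT: merged [] into committed; committed now {b=13, d=19}
Op 3: UPDATE d=10 (auto-commit; committed d=10)
Op 4: UPDATE b=25 (auto-commit; committed b=25)
Op 5: BEGIN: in_txn=True, pending={}
Op 6: ROLLBACK: discarded pending []; in_txn=False
Op 7: BEGIN: in_txn=True, pending={}
Op 8: ROLLBACK: discarded pending []; in_txn=False
Op 9: UPDATE b=10 (auto-commit; committed b=10)
Op 10: BEGIN: in_txn=True, pending={}
After op 10: visible(b) = 10 (pending={}, committed={b=10, d=10})

Answer: 10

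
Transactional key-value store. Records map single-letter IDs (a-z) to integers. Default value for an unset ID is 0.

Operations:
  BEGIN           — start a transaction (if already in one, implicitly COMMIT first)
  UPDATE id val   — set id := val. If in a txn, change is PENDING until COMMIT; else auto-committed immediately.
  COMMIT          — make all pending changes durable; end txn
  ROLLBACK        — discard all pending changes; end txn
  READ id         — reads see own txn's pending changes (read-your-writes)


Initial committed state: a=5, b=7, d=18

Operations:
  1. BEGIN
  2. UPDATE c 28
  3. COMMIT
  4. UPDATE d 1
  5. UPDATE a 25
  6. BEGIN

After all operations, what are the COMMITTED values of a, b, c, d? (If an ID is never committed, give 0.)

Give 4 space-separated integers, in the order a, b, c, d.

Initial committed: {a=5, b=7, d=18}
Op 1: BEGIN: in_txn=True, pending={}
Op 2: UPDATE c=28 (pending; pending now {c=28})
Op 3: COMMIT: merged ['c'] into committed; committed now {a=5, b=7, c=28, d=18}
Op 4: UPDATE d=1 (auto-commit; committed d=1)
Op 5: UPDATE a=25 (auto-commit; committed a=25)
Op 6: BEGIN: in_txn=True, pending={}
Final committed: {a=25, b=7, c=28, d=1}

Answer: 25 7 28 1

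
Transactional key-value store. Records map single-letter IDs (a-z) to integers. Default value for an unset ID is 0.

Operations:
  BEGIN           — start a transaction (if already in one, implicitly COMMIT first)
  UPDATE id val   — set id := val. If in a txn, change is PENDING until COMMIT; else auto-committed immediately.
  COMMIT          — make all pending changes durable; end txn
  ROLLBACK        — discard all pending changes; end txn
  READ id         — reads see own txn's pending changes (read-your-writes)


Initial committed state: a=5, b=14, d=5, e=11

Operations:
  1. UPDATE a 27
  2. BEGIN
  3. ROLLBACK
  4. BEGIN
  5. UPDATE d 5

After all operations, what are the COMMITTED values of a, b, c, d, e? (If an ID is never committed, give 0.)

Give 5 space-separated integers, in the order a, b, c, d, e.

Answer: 27 14 0 5 11

Derivation:
Initial committed: {a=5, b=14, d=5, e=11}
Op 1: UPDATE a=27 (auto-commit; committed a=27)
Op 2: BEGIN: in_txn=True, pending={}
Op 3: ROLLBACK: discarded pending []; in_txn=False
Op 4: BEGIN: in_txn=True, pending={}
Op 5: UPDATE d=5 (pending; pending now {d=5})
Final committed: {a=27, b=14, d=5, e=11}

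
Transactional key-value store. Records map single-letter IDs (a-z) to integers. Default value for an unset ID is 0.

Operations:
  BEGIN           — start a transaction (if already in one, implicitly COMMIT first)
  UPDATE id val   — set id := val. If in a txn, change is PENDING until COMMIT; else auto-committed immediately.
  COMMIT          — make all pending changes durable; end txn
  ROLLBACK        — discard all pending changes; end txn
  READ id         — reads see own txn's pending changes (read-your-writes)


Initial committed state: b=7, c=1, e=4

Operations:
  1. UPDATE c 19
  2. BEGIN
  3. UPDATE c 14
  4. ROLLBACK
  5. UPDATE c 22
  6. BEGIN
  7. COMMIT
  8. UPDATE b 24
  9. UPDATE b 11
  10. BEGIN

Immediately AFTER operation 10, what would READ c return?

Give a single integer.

Answer: 22

Derivation:
Initial committed: {b=7, c=1, e=4}
Op 1: UPDATE c=19 (auto-commit; committed c=19)
Op 2: BEGIN: in_txn=True, pending={}
Op 3: UPDATE c=14 (pending; pending now {c=14})
Op 4: ROLLBACK: discarded pending ['c']; in_txn=False
Op 5: UPDATE c=22 (auto-commit; committed c=22)
Op 6: BEGIN: in_txn=True, pending={}
Op 7: COMMIT: merged [] into committed; committed now {b=7, c=22, e=4}
Op 8: UPDATE b=24 (auto-commit; committed b=24)
Op 9: UPDATE b=11 (auto-commit; committed b=11)
Op 10: BEGIN: in_txn=True, pending={}
After op 10: visible(c) = 22 (pending={}, committed={b=11, c=22, e=4})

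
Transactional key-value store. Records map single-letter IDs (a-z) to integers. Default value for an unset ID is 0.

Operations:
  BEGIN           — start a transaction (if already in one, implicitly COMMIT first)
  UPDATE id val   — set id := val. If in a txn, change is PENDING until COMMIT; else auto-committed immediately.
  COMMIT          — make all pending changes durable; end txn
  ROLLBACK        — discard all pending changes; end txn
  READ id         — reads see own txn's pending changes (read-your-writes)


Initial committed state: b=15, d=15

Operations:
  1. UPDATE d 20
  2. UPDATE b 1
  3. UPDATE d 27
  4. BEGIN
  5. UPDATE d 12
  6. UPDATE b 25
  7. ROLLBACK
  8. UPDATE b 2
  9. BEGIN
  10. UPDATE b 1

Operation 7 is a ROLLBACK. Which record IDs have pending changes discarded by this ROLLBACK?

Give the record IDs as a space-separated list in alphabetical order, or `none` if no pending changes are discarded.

Initial committed: {b=15, d=15}
Op 1: UPDATE d=20 (auto-commit; committed d=20)
Op 2: UPDATE b=1 (auto-commit; committed b=1)
Op 3: UPDATE d=27 (auto-commit; committed d=27)
Op 4: BEGIN: in_txn=True, pending={}
Op 5: UPDATE d=12 (pending; pending now {d=12})
Op 6: UPDATE b=25 (pending; pending now {b=25, d=12})
Op 7: ROLLBACK: discarded pending ['b', 'd']; in_txn=False
Op 8: UPDATE b=2 (auto-commit; committed b=2)
Op 9: BEGIN: in_txn=True, pending={}
Op 10: UPDATE b=1 (pending; pending now {b=1})
ROLLBACK at op 7 discards: ['b', 'd']

Answer: b d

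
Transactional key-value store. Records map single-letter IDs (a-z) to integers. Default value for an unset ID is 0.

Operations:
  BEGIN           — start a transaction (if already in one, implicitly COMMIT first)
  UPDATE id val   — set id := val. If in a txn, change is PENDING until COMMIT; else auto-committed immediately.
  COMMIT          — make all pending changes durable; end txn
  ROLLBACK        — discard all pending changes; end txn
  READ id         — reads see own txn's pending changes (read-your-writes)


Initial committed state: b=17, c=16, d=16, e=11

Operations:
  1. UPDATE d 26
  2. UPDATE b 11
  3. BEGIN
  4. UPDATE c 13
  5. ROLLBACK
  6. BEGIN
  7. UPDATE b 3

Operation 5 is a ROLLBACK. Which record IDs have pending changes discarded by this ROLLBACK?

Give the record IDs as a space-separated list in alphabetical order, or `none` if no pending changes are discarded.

Initial committed: {b=17, c=16, d=16, e=11}
Op 1: UPDATE d=26 (auto-commit; committed d=26)
Op 2: UPDATE b=11 (auto-commit; committed b=11)
Op 3: BEGIN: in_txn=True, pending={}
Op 4: UPDATE c=13 (pending; pending now {c=13})
Op 5: ROLLBACK: discarded pending ['c']; in_txn=False
Op 6: BEGIN: in_txn=True, pending={}
Op 7: UPDATE b=3 (pending; pending now {b=3})
ROLLBACK at op 5 discards: ['c']

Answer: c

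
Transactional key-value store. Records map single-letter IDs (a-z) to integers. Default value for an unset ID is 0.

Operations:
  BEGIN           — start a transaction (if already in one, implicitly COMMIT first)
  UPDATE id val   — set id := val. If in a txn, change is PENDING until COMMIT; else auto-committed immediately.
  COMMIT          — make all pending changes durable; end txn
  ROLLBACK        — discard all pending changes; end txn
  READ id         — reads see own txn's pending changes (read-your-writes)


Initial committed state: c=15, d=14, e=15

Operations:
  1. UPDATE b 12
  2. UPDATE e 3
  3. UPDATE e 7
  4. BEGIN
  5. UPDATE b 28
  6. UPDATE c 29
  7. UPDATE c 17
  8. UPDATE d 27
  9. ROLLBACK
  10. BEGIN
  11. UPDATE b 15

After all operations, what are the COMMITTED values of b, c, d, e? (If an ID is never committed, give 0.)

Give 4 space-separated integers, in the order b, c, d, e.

Initial committed: {c=15, d=14, e=15}
Op 1: UPDATE b=12 (auto-commit; committed b=12)
Op 2: UPDATE e=3 (auto-commit; committed e=3)
Op 3: UPDATE e=7 (auto-commit; committed e=7)
Op 4: BEGIN: in_txn=True, pending={}
Op 5: UPDATE b=28 (pending; pending now {b=28})
Op 6: UPDATE c=29 (pending; pending now {b=28, c=29})
Op 7: UPDATE c=17 (pending; pending now {b=28, c=17})
Op 8: UPDATE d=27 (pending; pending now {b=28, c=17, d=27})
Op 9: ROLLBACK: discarded pending ['b', 'c', 'd']; in_txn=False
Op 10: BEGIN: in_txn=True, pending={}
Op 11: UPDATE b=15 (pending; pending now {b=15})
Final committed: {b=12, c=15, d=14, e=7}

Answer: 12 15 14 7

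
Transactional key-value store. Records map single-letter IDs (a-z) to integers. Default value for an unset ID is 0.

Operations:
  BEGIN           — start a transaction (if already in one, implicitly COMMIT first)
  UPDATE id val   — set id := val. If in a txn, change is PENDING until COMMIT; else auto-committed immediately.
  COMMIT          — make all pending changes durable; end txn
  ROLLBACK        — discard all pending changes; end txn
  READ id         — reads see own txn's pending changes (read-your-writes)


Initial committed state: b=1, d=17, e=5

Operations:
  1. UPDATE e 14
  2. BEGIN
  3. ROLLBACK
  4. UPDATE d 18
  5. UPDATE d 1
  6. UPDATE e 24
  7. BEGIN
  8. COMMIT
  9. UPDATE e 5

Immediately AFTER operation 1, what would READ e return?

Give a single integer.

Initial committed: {b=1, d=17, e=5}
Op 1: UPDATE e=14 (auto-commit; committed e=14)
After op 1: visible(e) = 14 (pending={}, committed={b=1, d=17, e=14})

Answer: 14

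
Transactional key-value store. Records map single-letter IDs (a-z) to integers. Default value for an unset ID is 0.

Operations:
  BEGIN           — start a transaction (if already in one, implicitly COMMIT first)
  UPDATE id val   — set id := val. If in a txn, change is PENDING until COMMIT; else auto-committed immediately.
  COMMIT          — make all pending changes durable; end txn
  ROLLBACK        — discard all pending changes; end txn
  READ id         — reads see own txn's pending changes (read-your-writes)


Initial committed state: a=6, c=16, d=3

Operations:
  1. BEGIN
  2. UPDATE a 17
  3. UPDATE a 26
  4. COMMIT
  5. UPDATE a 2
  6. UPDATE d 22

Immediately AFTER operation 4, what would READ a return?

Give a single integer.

Initial committed: {a=6, c=16, d=3}
Op 1: BEGIN: in_txn=True, pending={}
Op 2: UPDATE a=17 (pending; pending now {a=17})
Op 3: UPDATE a=26 (pending; pending now {a=26})
Op 4: COMMIT: merged ['a'] into committed; committed now {a=26, c=16, d=3}
After op 4: visible(a) = 26 (pending={}, committed={a=26, c=16, d=3})

Answer: 26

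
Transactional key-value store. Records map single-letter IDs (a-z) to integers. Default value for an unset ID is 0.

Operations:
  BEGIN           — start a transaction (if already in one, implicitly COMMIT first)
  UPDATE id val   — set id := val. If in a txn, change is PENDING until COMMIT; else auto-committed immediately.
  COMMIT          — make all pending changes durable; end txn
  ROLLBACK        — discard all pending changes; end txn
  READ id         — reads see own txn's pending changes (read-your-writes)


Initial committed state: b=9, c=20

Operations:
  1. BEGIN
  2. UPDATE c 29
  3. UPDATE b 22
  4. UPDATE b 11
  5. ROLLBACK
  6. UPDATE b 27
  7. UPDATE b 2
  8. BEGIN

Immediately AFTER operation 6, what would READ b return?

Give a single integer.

Initial committed: {b=9, c=20}
Op 1: BEGIN: in_txn=True, pending={}
Op 2: UPDATE c=29 (pending; pending now {c=29})
Op 3: UPDATE b=22 (pending; pending now {b=22, c=29})
Op 4: UPDATE b=11 (pending; pending now {b=11, c=29})
Op 5: ROLLBACK: discarded pending ['b', 'c']; in_txn=False
Op 6: UPDATE b=27 (auto-commit; committed b=27)
After op 6: visible(b) = 27 (pending={}, committed={b=27, c=20})

Answer: 27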